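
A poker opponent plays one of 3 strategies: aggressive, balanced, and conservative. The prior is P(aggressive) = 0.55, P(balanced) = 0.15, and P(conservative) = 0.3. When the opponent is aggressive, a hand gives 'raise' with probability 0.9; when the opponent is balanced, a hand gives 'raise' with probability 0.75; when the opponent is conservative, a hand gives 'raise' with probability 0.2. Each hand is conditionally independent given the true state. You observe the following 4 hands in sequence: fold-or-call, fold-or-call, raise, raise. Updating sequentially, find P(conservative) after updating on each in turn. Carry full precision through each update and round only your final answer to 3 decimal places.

After 'fold-or-call': normaliser = 0.1·0.5500 + 0.25·0.1500 + 0.8·0.3000; P(aggressive) ≈ 0.1654, P(balanced) ≈ 0.1128, P(conservative) ≈ 0.7218
After 'fold-or-call': normaliser = 0.1·0.1654 + 0.25·0.1128 + 0.8·0.7218; P(aggressive) ≈ 0.0266, P(balanced) ≈ 0.0453, P(conservative) ≈ 0.9281
After 'raise': normaliser = 0.9·0.0266 + 0.75·0.0453 + 0.2·0.9281; P(aggressive) ≈ 0.0983, P(balanced) ≈ 0.1396, P(conservative) ≈ 0.7622
After 'raise': normaliser = 0.9·0.0983 + 0.75·0.1396 + 0.2·0.7622; P(aggressive) ≈ 0.2559, P(balanced) ≈ 0.3029, P(conservative) ≈ 0.4412

0.441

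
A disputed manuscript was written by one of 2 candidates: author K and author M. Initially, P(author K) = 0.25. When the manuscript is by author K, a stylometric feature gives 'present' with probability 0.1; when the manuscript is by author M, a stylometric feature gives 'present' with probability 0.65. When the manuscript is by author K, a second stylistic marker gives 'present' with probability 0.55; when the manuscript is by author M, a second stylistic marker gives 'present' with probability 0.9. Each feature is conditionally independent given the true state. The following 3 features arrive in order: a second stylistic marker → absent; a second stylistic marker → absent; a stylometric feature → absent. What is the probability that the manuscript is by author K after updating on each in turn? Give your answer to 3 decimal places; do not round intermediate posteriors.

After a second stylistic marker='absent': P(author K) = 0.45·0.2500 / (0.45·0.2500 + 0.1·0.7500) ≈ 0.6000
After a second stylistic marker='absent': P(author K) = 0.45·0.6000 / (0.45·0.6000 + 0.1·0.4000) ≈ 0.8710
After a stylometric feature='absent': P(author K) = 0.9·0.8710 / (0.9·0.8710 + 0.35·0.1290) ≈ 0.9455

0.946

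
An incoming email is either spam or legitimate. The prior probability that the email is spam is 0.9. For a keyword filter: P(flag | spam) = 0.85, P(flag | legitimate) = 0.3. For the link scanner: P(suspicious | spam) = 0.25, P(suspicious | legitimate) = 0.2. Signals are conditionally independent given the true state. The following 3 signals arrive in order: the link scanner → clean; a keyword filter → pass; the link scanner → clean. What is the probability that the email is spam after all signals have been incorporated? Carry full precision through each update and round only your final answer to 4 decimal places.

0.6289

After the link scanner='clean': P(spam) = 0.75·0.9000 / (0.75·0.9000 + 0.8·0.1000) ≈ 0.8940
After a keyword filter='pass': P(spam) = 0.15·0.8940 / (0.15·0.8940 + 0.7·0.1060) ≈ 0.6439
After the link scanner='clean': P(spam) = 0.75·0.6439 / (0.75·0.6439 + 0.8·0.3561) ≈ 0.6289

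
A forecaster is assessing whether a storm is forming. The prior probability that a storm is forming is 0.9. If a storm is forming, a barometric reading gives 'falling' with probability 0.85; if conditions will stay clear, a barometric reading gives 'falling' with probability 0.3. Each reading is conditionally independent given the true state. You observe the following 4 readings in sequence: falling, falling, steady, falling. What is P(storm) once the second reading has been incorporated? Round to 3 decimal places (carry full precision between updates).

0.986

After 'falling': P(storm) = 0.85·0.9000 / (0.85·0.9000 + 0.3·0.1000) ≈ 0.9623
After 'falling': P(storm) = 0.85·0.9623 / (0.85·0.9623 + 0.3·0.0377) ≈ 0.9863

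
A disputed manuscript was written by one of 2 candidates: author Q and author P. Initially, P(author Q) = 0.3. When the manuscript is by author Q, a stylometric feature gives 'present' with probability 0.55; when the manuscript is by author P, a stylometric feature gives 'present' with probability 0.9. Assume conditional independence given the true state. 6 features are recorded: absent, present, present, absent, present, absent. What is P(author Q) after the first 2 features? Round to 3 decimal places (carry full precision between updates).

Apply Bayes' rule sequentially, carrying P(author Q) forward.
After 'absent': P(author Q) = 0.45·0.3000 / (0.45·0.3000 + 0.1·0.7000) ≈ 0.6585
After 'present': P(author Q) = 0.55·0.6585 / (0.55·0.6585 + 0.9·0.3415) ≈ 0.5410

0.541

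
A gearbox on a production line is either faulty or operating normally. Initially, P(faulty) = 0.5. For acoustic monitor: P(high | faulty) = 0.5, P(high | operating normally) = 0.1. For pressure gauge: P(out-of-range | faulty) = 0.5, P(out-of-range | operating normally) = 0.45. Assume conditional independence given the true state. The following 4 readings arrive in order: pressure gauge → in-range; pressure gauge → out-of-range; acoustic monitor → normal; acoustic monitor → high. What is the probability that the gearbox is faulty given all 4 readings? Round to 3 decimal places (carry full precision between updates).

0.737

After pressure gauge='in-range': P(faulty) = 0.5·0.5000 / (0.5·0.5000 + 0.55·0.5000) ≈ 0.4762
After pressure gauge='out-of-range': P(faulty) = 0.5·0.4762 / (0.5·0.4762 + 0.45·0.5238) ≈ 0.5025
After acoustic monitor='normal': P(faulty) = 0.5·0.5025 / (0.5·0.5025 + 0.9·0.4975) ≈ 0.3595
After acoustic monitor='high': P(faulty) = 0.5·0.3595 / (0.5·0.3595 + 0.1·0.6405) ≈ 0.7372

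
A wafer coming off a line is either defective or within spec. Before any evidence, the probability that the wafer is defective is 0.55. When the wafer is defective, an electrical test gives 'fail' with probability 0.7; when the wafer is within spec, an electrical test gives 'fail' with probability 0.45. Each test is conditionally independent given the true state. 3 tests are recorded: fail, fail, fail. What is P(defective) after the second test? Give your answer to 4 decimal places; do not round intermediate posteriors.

Apply Bayes' rule sequentially, carrying P(defective) forward.
After 'fail': P(defective) = 0.7·0.5500 / (0.7·0.5500 + 0.45·0.4500) ≈ 0.6553
After 'fail': P(defective) = 0.7·0.6553 / (0.7·0.6553 + 0.45·0.3447) ≈ 0.7473

0.7473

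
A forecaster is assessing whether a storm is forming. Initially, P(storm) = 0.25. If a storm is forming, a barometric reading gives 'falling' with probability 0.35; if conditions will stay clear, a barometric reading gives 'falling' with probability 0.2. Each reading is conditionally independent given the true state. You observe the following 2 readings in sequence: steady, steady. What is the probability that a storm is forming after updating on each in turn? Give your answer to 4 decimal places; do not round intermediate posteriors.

After 'steady': P(storm) = 0.65·0.2500 / (0.65·0.2500 + 0.8·0.7500) ≈ 0.2131
After 'steady': P(storm) = 0.65·0.2131 / (0.65·0.2131 + 0.8·0.7869) ≈ 0.1804

0.1804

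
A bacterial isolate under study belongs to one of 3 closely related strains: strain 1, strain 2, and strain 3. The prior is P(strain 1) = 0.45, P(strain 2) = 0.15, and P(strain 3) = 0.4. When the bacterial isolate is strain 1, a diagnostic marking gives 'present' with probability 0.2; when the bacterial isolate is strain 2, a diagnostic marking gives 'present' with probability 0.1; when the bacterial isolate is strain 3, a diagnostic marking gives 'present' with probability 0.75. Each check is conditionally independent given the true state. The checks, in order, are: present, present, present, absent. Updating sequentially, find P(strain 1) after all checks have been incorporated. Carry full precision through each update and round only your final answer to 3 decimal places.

0.064

After 'present': normaliser = 0.2·0.4500 + 0.1·0.1500 + 0.75·0.4000; P(strain 1) ≈ 0.2222, P(strain 2) ≈ 0.0370, P(strain 3) ≈ 0.7407
After 'present': normaliser = 0.2·0.2222 + 0.1·0.0370 + 0.75·0.7407; P(strain 1) ≈ 0.0736, P(strain 2) ≈ 0.0061, P(strain 3) ≈ 0.9202
After 'present': normaliser = 0.2·0.0736 + 0.1·0.0061 + 0.75·0.9202; P(strain 1) ≈ 0.0209, P(strain 2) ≈ 0.0009, P(strain 3) ≈ 0.9783
After 'absent': normaliser = 0.8·0.0209 + 0.9·0.0009 + 0.25·0.9783; P(strain 1) ≈ 0.0637, P(strain 2) ≈ 0.0030, P(strain 3) ≈ 0.9333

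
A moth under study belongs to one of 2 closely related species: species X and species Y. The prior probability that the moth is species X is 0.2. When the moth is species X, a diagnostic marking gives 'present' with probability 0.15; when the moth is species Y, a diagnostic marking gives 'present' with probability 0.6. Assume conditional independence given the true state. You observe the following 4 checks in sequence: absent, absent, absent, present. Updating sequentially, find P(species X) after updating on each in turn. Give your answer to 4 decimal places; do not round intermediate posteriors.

0.3749

Each posterior becomes the prior for the next update.
After 'absent': P(species X) = 0.85·0.2000 / (0.85·0.2000 + 0.4·0.8000) ≈ 0.3469
After 'absent': P(species X) = 0.85·0.3469 / (0.85·0.3469 + 0.4·0.6531) ≈ 0.5303
After 'absent': P(species X) = 0.85·0.5303 / (0.85·0.5303 + 0.4·0.4697) ≈ 0.7058
After 'present': P(species X) = 0.15·0.7058 / (0.15·0.7058 + 0.6·0.2942) ≈ 0.3749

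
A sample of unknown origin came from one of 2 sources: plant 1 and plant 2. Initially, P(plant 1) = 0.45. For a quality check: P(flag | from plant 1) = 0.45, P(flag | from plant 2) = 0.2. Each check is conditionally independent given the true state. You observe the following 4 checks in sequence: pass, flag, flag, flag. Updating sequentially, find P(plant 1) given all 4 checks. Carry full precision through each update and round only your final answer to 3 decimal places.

0.865

After 'pass': P(plant 1) = 0.55·0.4500 / (0.55·0.4500 + 0.8·0.5500) ≈ 0.3600
After 'flag': P(plant 1) = 0.45·0.3600 / (0.45·0.3600 + 0.2·0.6400) ≈ 0.5586
After 'flag': P(plant 1) = 0.45·0.5586 / (0.45·0.5586 + 0.2·0.4414) ≈ 0.7401
After 'flag': P(plant 1) = 0.45·0.7401 / (0.45·0.7401 + 0.2·0.2599) ≈ 0.8650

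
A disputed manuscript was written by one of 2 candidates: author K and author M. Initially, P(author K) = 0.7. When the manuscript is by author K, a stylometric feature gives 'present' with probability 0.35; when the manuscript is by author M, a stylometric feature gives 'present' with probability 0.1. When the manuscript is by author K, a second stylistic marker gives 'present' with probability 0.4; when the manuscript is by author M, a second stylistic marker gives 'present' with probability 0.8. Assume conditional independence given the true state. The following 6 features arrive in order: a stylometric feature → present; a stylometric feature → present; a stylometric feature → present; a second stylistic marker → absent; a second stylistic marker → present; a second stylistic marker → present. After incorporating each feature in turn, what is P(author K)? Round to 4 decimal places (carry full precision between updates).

0.9868

After a stylometric feature='present': P(author K) = 0.35·0.7000 / (0.35·0.7000 + 0.1·0.3000) ≈ 0.8909
After a stylometric feature='present': P(author K) = 0.35·0.8909 / (0.35·0.8909 + 0.1·0.1091) ≈ 0.9662
After a stylometric feature='present': P(author K) = 0.35·0.9662 / (0.35·0.9662 + 0.1·0.0338) ≈ 0.9901
After a second stylistic marker='absent': P(author K) = 0.6·0.9901 / (0.6·0.9901 + 0.2·0.0099) ≈ 0.9967
After a second stylistic marker='present': P(author K) = 0.4·0.9967 / (0.4·0.9967 + 0.8·0.0033) ≈ 0.9934
After a second stylistic marker='present': P(author K) = 0.4·0.9934 / (0.4·0.9934 + 0.8·0.0066) ≈ 0.9868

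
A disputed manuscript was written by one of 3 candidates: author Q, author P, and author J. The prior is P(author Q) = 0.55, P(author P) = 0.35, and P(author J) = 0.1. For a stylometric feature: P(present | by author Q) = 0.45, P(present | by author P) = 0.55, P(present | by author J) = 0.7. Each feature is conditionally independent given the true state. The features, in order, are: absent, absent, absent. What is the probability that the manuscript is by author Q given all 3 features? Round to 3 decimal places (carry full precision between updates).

Each posterior becomes the prior for the next update.
After 'absent': normaliser = 0.55·0.5500 + 0.45·0.3500 + 0.3·0.1000; P(author Q) ≈ 0.6173, P(author P) ≈ 0.3214, P(author J) ≈ 0.0612
After 'absent': normaliser = 0.55·0.6173 + 0.45·0.3214 + 0.3·0.0612; P(author Q) ≈ 0.6756, P(author P) ≈ 0.2878, P(author J) ≈ 0.0365
After 'absent': normaliser = 0.55·0.6756 + 0.45·0.2878 + 0.3·0.0365; P(author Q) ≈ 0.7257, P(author P) ≈ 0.2529, P(author J) ≈ 0.0214

0.726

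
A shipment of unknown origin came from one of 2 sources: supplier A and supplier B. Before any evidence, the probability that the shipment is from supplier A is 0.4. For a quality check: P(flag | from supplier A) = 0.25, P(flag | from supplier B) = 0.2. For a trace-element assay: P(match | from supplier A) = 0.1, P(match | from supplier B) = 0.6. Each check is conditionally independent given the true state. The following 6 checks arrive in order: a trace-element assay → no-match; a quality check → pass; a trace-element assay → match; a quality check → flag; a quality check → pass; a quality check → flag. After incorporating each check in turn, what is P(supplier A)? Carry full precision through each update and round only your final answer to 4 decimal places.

After a trace-element assay='no-match': P(supplier A) = 0.9·0.4000 / (0.9·0.4000 + 0.4·0.6000) ≈ 0.6000
After a quality check='pass': P(supplier A) = 0.75·0.6000 / (0.75·0.6000 + 0.8·0.4000) ≈ 0.5844
After a trace-element assay='match': P(supplier A) = 0.1·0.5844 / (0.1·0.5844 + 0.6·0.4156) ≈ 0.1899
After a quality check='flag': P(supplier A) = 0.25·0.1899 / (0.25·0.1899 + 0.2·0.8101) ≈ 0.2266
After a quality check='pass': P(supplier A) = 0.75·0.2266 / (0.75·0.2266 + 0.8·0.7734) ≈ 0.2155
After a quality check='flag': P(supplier A) = 0.25·0.2155 / (0.25·0.2155 + 0.2·0.7845) ≈ 0.2556

0.2556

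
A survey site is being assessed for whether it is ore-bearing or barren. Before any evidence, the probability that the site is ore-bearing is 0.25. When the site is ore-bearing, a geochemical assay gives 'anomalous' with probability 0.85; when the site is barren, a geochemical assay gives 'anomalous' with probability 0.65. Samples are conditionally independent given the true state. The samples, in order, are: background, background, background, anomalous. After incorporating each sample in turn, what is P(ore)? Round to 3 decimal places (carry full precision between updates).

0.033

After 'background': P(ore) = 0.15·0.2500 / (0.15·0.2500 + 0.35·0.7500) ≈ 0.1250
After 'background': P(ore) = 0.15·0.1250 / (0.15·0.1250 + 0.35·0.8750) ≈ 0.0577
After 'background': P(ore) = 0.15·0.0577 / (0.15·0.0577 + 0.35·0.9423) ≈ 0.0256
After 'anomalous': P(ore) = 0.85·0.0256 / (0.85·0.0256 + 0.65·0.9744) ≈ 0.0332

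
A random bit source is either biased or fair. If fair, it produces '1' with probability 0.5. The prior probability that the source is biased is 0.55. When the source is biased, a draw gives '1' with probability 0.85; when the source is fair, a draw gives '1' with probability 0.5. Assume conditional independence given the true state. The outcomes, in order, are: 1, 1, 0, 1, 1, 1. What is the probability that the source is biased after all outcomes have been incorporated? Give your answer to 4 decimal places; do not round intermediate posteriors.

After '1': P(biased) = 0.85·0.5500 / (0.85·0.5500 + 0.5·0.4500) ≈ 0.6751
After '1': P(biased) = 0.85·0.6751 / (0.85·0.6751 + 0.5·0.3249) ≈ 0.7794
After '0': P(biased) = 0.15·0.7794 / (0.15·0.7794 + 0.5·0.2206) ≈ 0.5145
After '1': P(biased) = 0.85·0.5145 / (0.85·0.5145 + 0.5·0.4855) ≈ 0.6430
After '1': P(biased) = 0.85·0.6430 / (0.85·0.6430 + 0.5·0.3570) ≈ 0.7538
After '1': P(biased) = 0.85·0.7538 / (0.85·0.7538 + 0.5·0.2462) ≈ 0.8389

0.8389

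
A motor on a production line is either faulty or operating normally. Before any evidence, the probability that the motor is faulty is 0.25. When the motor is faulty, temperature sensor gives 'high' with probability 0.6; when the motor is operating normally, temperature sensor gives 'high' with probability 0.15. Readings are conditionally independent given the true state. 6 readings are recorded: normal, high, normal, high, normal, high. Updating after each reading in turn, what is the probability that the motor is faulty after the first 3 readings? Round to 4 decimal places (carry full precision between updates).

Each posterior becomes the prior for the next update.
After 'normal': P(faulty) = 0.4·0.2500 / (0.4·0.2500 + 0.85·0.7500) ≈ 0.1356
After 'high': P(faulty) = 0.6·0.1356 / (0.6·0.1356 + 0.15·0.8644) ≈ 0.3855
After 'normal': P(faulty) = 0.4·0.3855 / (0.4·0.3855 + 0.85·0.6145) ≈ 0.2280

0.2280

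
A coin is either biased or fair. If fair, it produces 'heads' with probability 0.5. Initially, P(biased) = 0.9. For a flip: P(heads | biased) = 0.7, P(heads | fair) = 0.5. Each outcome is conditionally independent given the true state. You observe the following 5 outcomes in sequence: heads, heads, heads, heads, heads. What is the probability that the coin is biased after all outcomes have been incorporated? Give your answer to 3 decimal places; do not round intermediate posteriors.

0.980

Apply Bayes' rule sequentially, carrying P(biased) forward.
After 'heads': P(biased) = 0.7·0.9000 / (0.7·0.9000 + 0.5·0.1000) ≈ 0.9265
After 'heads': P(biased) = 0.7·0.9265 / (0.7·0.9265 + 0.5·0.0735) ≈ 0.9464
After 'heads': P(biased) = 0.7·0.9464 / (0.7·0.9464 + 0.5·0.0536) ≈ 0.9611
After 'heads': P(biased) = 0.7·0.9611 / (0.7·0.9611 + 0.5·0.0389) ≈ 0.9719
After 'heads': P(biased) = 0.7·0.9719 / (0.7·0.9719 + 0.5·0.0281) ≈ 0.9798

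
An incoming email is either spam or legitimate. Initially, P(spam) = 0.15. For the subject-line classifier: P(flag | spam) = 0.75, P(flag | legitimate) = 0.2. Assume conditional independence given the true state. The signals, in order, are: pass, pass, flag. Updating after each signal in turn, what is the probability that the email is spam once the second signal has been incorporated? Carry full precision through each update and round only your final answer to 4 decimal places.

After 'pass': P(spam) = 0.25·0.1500 / (0.25·0.1500 + 0.8·0.8500) ≈ 0.0523
After 'pass': P(spam) = 0.25·0.0523 / (0.25·0.0523 + 0.8·0.9477) ≈ 0.0169

0.0169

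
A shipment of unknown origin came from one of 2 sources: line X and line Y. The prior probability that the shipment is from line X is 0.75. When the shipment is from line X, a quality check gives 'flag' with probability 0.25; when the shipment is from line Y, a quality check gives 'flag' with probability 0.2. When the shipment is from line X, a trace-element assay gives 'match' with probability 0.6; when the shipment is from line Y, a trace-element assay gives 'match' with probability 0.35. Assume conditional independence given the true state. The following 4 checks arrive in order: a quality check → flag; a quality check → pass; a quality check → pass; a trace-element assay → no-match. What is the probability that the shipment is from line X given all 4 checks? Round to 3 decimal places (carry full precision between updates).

After a quality check='flag': P(line X) = 0.25·0.7500 / (0.25·0.7500 + 0.2·0.2500) ≈ 0.7895
After a quality check='pass': P(line X) = 0.75·0.7895 / (0.75·0.7895 + 0.8·0.2105) ≈ 0.7785
After a quality check='pass': P(line X) = 0.75·0.7785 / (0.75·0.7785 + 0.8·0.2215) ≈ 0.7672
After a trace-element assay='no-match': P(line X) = 0.4·0.7672 / (0.4·0.7672 + 0.65·0.2328) ≈ 0.6698

0.670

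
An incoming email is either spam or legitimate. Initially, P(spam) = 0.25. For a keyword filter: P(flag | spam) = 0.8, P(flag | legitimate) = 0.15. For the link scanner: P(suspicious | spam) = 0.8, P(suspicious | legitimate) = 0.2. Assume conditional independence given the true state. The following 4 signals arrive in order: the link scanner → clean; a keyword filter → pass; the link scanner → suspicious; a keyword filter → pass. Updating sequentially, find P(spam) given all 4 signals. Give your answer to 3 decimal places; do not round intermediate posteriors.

Each posterior becomes the prior for the next update.
After the link scanner='clean': P(spam) = 0.2·0.2500 / (0.2·0.2500 + 0.8·0.7500) ≈ 0.0769
After a keyword filter='pass': P(spam) = 0.2·0.0769 / (0.2·0.0769 + 0.85·0.9231) ≈ 0.0192
After the link scanner='suspicious': P(spam) = 0.8·0.0192 / (0.8·0.0192 + 0.2·0.9808) ≈ 0.0727
After a keyword filter='pass': P(spam) = 0.2·0.0727 / (0.2·0.0727 + 0.85·0.9273) ≈ 0.0181

0.018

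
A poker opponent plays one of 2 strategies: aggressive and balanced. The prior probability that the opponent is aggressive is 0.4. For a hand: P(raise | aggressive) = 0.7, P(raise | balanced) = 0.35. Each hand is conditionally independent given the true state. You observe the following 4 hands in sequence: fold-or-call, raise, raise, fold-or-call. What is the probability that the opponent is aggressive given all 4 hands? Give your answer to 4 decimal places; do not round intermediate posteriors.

0.3623

After 'fold-or-call': P(aggressive) = 0.3·0.4000 / (0.3·0.4000 + 0.65·0.6000) ≈ 0.2353
After 'raise': P(aggressive) = 0.7·0.2353 / (0.7·0.2353 + 0.35·0.7647) ≈ 0.3810
After 'raise': P(aggressive) = 0.7·0.3810 / (0.7·0.3810 + 0.35·0.6190) ≈ 0.5517
After 'fold-or-call': P(aggressive) = 0.3·0.5517 / (0.3·0.5517 + 0.65·0.4483) ≈ 0.3623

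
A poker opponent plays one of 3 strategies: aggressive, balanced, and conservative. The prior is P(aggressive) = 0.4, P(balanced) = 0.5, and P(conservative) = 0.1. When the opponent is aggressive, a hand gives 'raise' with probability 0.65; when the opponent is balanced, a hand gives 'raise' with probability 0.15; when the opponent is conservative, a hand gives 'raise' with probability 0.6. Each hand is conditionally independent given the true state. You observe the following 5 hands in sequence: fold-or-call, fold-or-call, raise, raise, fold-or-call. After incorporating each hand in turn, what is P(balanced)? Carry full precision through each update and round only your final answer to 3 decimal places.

0.420

After 'fold-or-call': normaliser = 0.35·0.4000 + 0.85·0.5000 + 0.4·0.1000; P(aggressive) ≈ 0.2314, P(balanced) ≈ 0.7025, P(conservative) ≈ 0.0661
After 'fold-or-call': normaliser = 0.35·0.2314 + 0.85·0.7025 + 0.4·0.0661; P(aggressive) ≈ 0.1150, P(balanced) ≈ 0.8475, P(conservative) ≈ 0.0375
After 'raise': normaliser = 0.65·0.1150 + 0.15·0.8475 + 0.6·0.0375; P(aggressive) ≈ 0.3330, P(balanced) ≈ 0.5666, P(conservative) ≈ 0.1004
After 'raise': normaliser = 0.65·0.3330 + 0.15·0.5666 + 0.6·0.1004; P(aggressive) ≈ 0.5985, P(balanced) ≈ 0.2350, P(conservative) ≈ 0.1665
After 'fold-or-call': normaliser = 0.35·0.5985 + 0.85·0.2350 + 0.4·0.1665; P(aggressive) ≈ 0.4402, P(balanced) ≈ 0.4198, P(conservative) ≈ 0.1400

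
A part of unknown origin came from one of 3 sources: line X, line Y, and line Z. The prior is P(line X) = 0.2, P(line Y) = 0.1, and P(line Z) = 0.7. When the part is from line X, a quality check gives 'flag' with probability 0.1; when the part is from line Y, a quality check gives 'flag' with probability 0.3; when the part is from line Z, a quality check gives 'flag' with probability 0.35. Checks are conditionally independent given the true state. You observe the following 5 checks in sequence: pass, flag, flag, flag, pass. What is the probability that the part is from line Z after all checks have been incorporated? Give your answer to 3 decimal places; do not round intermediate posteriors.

After 'pass': normaliser = 0.9·0.2000 + 0.7·0.1000 + 0.65·0.7000; P(line X) ≈ 0.2553, P(line Y) ≈ 0.0993, P(line Z) ≈ 0.6454
After 'flag': normaliser = 0.1·0.2553 + 0.3·0.0993 + 0.35·0.6454; P(line X) ≈ 0.0908, P(line Y) ≈ 0.1059, P(line Z) ≈ 0.8033
After 'flag': normaliser = 0.1·0.0908 + 0.3·0.1059 + 0.35·0.8033; P(line X) ≈ 0.0282, P(line Y) ≈ 0.0987, P(line Z) ≈ 0.8731
After 'flag': normaliser = 0.1·0.0282 + 0.3·0.0987 + 0.35·0.8731; P(line X) ≈ 0.0083, P(line Y) ≈ 0.0876, P(line Z) ≈ 0.9041
After 'pass': normaliser = 0.9·0.0083 + 0.7·0.0876 + 0.65·0.9041; P(line X) ≈ 0.0114, P(line Y) ≈ 0.0934, P(line Z) ≈ 0.8952

0.895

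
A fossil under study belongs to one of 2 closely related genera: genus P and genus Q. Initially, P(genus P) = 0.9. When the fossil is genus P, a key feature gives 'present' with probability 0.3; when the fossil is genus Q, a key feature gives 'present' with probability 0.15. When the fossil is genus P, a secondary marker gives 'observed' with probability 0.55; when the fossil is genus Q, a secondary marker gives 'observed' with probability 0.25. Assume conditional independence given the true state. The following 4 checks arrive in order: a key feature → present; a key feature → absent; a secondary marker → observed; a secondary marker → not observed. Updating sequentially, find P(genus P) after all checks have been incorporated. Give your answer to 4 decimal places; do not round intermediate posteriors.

0.9514

After a key feature='present': P(genus P) = 0.3·0.9000 / (0.3·0.9000 + 0.15·0.1000) ≈ 0.9474
After a key feature='absent': P(genus P) = 0.7·0.9474 / (0.7·0.9474 + 0.85·0.0526) ≈ 0.9368
After a secondary marker='observed': P(genus P) = 0.55·0.9368 / (0.55·0.9368 + 0.25·0.0632) ≈ 0.9702
After a secondary marker='not observed': P(genus P) = 0.45·0.9702 / (0.45·0.9702 + 0.75·0.0298) ≈ 0.9514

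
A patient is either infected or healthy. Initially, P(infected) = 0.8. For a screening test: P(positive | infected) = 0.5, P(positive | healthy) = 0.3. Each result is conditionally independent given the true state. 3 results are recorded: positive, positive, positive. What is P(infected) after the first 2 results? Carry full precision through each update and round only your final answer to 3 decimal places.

Each posterior becomes the prior for the next update.
After 'positive': P(infected) = 0.5·0.8000 / (0.5·0.8000 + 0.3·0.2000) ≈ 0.8696
After 'positive': P(infected) = 0.5·0.8696 / (0.5·0.8696 + 0.3·0.1304) ≈ 0.9174

0.917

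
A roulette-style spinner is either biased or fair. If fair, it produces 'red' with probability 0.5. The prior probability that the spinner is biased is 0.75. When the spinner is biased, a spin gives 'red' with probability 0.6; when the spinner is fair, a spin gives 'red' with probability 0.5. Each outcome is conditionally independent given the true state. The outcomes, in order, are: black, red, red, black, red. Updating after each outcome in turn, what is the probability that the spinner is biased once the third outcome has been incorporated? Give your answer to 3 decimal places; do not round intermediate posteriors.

0.776

Each posterior becomes the prior for the next update.
After 'black': P(biased) = 0.4·0.7500 / (0.4·0.7500 + 0.5·0.2500) ≈ 0.7059
After 'red': P(biased) = 0.6·0.7059 / (0.6·0.7059 + 0.5·0.2941) ≈ 0.7423
After 'red': P(biased) = 0.6·0.7423 / (0.6·0.7423 + 0.5·0.2577) ≈ 0.7756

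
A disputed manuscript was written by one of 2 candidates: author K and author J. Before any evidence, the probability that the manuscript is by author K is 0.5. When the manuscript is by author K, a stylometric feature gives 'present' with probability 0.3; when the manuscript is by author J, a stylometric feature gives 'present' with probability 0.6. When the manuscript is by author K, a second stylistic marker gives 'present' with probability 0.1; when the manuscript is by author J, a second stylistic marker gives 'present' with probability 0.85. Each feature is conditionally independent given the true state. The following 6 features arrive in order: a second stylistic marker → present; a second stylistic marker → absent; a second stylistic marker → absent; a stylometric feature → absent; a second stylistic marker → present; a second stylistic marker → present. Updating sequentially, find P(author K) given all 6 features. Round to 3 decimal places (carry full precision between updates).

0.093

After a second stylistic marker='present': P(author K) = 0.1·0.5000 / (0.1·0.5000 + 0.85·0.5000) ≈ 0.1053
After a second stylistic marker='absent': P(author K) = 0.9·0.1053 / (0.9·0.1053 + 0.15·0.8947) ≈ 0.4138
After a second stylistic marker='absent': P(author K) = 0.9·0.4138 / (0.9·0.4138 + 0.15·0.5862) ≈ 0.8090
After a stylometric feature='absent': P(author K) = 0.7·0.8090 / (0.7·0.8090 + 0.4·0.1910) ≈ 0.8811
After a second stylistic marker='present': P(author K) = 0.1·0.8811 / (0.1·0.8811 + 0.85·0.1189) ≈ 0.4658
After a second stylistic marker='present': P(author K) = 0.1·0.4658 / (0.1·0.4658 + 0.85·0.5342) ≈ 0.0930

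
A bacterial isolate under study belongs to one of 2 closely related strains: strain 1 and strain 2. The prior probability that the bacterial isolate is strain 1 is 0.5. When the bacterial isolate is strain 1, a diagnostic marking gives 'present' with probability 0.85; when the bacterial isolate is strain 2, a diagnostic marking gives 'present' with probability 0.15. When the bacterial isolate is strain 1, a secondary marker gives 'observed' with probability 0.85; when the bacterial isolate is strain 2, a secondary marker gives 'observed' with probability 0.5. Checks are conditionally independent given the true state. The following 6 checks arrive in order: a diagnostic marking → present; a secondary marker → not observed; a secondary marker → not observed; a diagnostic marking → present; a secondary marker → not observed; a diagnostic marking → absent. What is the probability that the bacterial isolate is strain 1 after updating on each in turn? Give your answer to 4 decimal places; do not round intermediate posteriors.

0.1327

After a diagnostic marking='present': P(strain 1) = 0.85·0.5000 / (0.85·0.5000 + 0.15·0.5000) ≈ 0.8500
After a secondary marker='not observed': P(strain 1) = 0.15·0.8500 / (0.15·0.8500 + 0.5·0.1500) ≈ 0.6296
After a secondary marker='not observed': P(strain 1) = 0.15·0.6296 / (0.15·0.6296 + 0.5·0.3704) ≈ 0.3377
After a diagnostic marking='present': P(strain 1) = 0.85·0.3377 / (0.85·0.3377 + 0.15·0.6623) ≈ 0.7429
After a secondary marker='not observed': P(strain 1) = 0.15·0.7429 / (0.15·0.7429 + 0.5·0.2571) ≈ 0.4644
After a diagnostic marking='absent': P(strain 1) = 0.15·0.4644 / (0.15·0.4644 + 0.85·0.5356) ≈ 0.1327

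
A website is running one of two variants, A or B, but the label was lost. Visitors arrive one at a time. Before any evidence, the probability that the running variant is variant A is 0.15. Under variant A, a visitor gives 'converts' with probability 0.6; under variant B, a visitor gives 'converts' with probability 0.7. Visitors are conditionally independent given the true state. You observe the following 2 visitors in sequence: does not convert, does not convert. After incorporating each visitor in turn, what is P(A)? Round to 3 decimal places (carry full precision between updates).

0.239

After 'does not convert': P(A) = 0.4·0.1500 / (0.4·0.1500 + 0.3·0.8500) ≈ 0.1905
After 'does not convert': P(A) = 0.4·0.1905 / (0.4·0.1905 + 0.3·0.8095) ≈ 0.2388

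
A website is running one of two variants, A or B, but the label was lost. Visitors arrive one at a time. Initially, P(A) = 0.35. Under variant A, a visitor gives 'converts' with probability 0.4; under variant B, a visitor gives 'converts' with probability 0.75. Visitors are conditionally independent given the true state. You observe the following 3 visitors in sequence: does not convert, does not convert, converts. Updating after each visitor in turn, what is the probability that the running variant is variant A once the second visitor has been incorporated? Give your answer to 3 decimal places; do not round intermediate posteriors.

Each posterior becomes the prior for the next update.
After 'does not convert': P(A) = 0.6·0.3500 / (0.6·0.3500 + 0.25·0.6500) ≈ 0.5638
After 'does not convert': P(A) = 0.6·0.5638 / (0.6·0.5638 + 0.25·0.4362) ≈ 0.7562

0.756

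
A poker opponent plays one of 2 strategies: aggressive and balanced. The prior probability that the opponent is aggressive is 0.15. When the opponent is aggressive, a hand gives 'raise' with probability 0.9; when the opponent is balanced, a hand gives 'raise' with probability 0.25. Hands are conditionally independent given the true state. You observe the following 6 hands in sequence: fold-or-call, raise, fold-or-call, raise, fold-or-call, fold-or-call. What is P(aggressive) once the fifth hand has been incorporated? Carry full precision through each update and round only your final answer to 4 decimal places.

0.0054

After 'fold-or-call': P(aggressive) = 0.1·0.1500 / (0.1·0.1500 + 0.75·0.8500) ≈ 0.0230
After 'raise': P(aggressive) = 0.9·0.0230 / (0.9·0.0230 + 0.25·0.9770) ≈ 0.0781
After 'fold-or-call': P(aggressive) = 0.1·0.0781 / (0.1·0.0781 + 0.75·0.9219) ≈ 0.0112
After 'raise': P(aggressive) = 0.9·0.0112 / (0.9·0.0112 + 0.25·0.9888) ≈ 0.0391
After 'fold-or-call': P(aggressive) = 0.1·0.0391 / (0.1·0.0391 + 0.75·0.9609) ≈ 0.0054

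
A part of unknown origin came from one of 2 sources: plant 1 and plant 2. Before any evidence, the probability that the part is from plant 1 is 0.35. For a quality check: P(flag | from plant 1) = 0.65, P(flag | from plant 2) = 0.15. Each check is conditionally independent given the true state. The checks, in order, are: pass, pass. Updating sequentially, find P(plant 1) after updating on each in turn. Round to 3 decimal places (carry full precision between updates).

0.084

After 'pass': P(plant 1) = 0.35·0.3500 / (0.35·0.3500 + 0.85·0.6500) ≈ 0.1815
After 'pass': P(plant 1) = 0.35·0.1815 / (0.35·0.1815 + 0.85·0.8185) ≈ 0.0837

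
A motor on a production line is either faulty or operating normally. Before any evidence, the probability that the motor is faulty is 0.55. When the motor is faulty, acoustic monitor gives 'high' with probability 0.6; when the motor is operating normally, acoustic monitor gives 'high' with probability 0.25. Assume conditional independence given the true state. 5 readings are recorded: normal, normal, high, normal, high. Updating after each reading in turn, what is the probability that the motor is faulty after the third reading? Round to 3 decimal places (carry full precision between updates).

After 'normal': P(faulty) = 0.4·0.5500 / (0.4·0.5500 + 0.75·0.4500) ≈ 0.3946
After 'normal': P(faulty) = 0.4·0.3946 / (0.4·0.3946 + 0.75·0.6054) ≈ 0.2580
After 'high': P(faulty) = 0.6·0.2580 / (0.6·0.2580 + 0.25·0.7420) ≈ 0.4549

0.455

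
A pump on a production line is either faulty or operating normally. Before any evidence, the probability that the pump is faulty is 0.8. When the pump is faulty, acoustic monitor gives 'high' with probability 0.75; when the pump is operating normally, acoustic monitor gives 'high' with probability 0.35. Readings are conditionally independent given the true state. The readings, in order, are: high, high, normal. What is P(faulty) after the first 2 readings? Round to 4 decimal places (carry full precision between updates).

Each posterior becomes the prior for the next update.
After 'high': P(faulty) = 0.75·0.8000 / (0.75·0.8000 + 0.35·0.2000) ≈ 0.8955
After 'high': P(faulty) = 0.75·0.8955 / (0.75·0.8955 + 0.35·0.1045) ≈ 0.9484

0.9484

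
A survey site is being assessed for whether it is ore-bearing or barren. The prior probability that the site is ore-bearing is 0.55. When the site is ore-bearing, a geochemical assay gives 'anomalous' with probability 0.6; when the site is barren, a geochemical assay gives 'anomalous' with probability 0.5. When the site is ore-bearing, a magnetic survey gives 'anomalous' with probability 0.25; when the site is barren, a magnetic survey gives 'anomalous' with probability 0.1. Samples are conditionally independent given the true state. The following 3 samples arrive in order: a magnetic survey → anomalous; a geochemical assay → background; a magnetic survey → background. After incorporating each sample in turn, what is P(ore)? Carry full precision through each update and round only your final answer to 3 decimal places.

After a magnetic survey='anomalous': P(ore) = 0.25·0.5500 / (0.25·0.5500 + 0.1·0.4500) ≈ 0.7534
After a geochemical assay='background': P(ore) = 0.4·0.7534 / (0.4·0.7534 + 0.5·0.2466) ≈ 0.7097
After a magnetic survey='background': P(ore) = 0.75·0.7097 / (0.75·0.7097 + 0.9·0.2903) ≈ 0.6707

0.671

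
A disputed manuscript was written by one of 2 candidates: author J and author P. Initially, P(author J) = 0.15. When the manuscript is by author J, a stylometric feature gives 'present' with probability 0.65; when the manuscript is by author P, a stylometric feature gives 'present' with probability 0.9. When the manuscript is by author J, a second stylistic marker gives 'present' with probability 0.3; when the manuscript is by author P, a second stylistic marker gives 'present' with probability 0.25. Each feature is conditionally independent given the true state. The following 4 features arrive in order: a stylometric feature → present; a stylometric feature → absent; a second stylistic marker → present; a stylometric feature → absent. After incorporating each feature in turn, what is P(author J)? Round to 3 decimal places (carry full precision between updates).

After a stylometric feature='present': P(author J) = 0.65·0.1500 / (0.65·0.1500 + 0.9·0.8500) ≈ 0.1130
After a stylometric feature='absent': P(author J) = 0.35·0.1130 / (0.35·0.1130 + 0.1·0.8870) ≈ 0.3085
After a second stylistic marker='present': P(author J) = 0.3·0.3085 / (0.3·0.3085 + 0.25·0.6915) ≈ 0.3487
After a stylometric feature='absent': P(author J) = 0.35·0.3487 / (0.35·0.3487 + 0.1·0.6513) ≈ 0.6520

0.652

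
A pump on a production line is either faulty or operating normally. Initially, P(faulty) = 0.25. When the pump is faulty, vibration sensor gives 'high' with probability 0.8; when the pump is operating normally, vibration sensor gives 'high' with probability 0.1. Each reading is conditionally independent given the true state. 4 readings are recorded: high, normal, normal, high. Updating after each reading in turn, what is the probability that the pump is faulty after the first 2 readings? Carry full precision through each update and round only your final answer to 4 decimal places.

After 'high': P(faulty) = 0.8·0.2500 / (0.8·0.2500 + 0.1·0.7500) ≈ 0.7273
After 'normal': P(faulty) = 0.2·0.7273 / (0.2·0.7273 + 0.9·0.2727) ≈ 0.3721

0.3721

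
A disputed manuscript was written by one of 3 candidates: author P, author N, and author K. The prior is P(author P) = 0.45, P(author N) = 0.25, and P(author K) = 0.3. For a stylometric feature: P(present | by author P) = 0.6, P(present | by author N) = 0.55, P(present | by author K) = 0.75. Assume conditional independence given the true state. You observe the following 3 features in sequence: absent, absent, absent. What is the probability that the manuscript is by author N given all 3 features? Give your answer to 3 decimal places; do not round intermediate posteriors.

0.405

After 'absent': normaliser = 0.4·0.4500 + 0.45·0.2500 + 0.25·0.3000; P(author P) ≈ 0.4898, P(author N) ≈ 0.3061, P(author K) ≈ 0.2041
After 'absent': normaliser = 0.4·0.4898 + 0.45·0.3061 + 0.25·0.2041; P(author P) ≈ 0.5093, P(author N) ≈ 0.3581, P(author K) ≈ 0.1326
After 'absent': normaliser = 0.4·0.5093 + 0.45·0.3581 + 0.25·0.1326; P(author P) ≈ 0.5118, P(author N) ≈ 0.4049, P(author K) ≈ 0.0833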